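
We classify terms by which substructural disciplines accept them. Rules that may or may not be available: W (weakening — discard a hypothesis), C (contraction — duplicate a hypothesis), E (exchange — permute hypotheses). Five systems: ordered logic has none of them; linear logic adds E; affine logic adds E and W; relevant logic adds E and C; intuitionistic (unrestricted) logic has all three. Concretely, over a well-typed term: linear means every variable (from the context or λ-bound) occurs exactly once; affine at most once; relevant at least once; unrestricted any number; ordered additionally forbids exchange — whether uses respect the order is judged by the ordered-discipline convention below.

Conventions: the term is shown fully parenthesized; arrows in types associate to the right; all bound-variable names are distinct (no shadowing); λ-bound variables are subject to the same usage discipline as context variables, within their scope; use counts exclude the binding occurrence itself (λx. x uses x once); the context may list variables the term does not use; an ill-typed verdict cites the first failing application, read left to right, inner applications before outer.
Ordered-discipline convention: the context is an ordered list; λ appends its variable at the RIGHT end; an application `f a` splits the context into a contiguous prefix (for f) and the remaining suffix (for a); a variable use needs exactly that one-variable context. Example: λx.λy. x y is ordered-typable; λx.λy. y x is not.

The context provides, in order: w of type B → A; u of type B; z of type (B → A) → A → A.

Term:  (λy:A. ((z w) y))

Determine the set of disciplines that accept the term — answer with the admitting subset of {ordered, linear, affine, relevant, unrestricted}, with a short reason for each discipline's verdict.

admitted in: affine, unrestricted
use counts: w=1, u=0, z=1, y (bound)=1
uses in reading order: z, w, y
typing: well-typed at A → A
ordered ✗ (unused: u — weakening required)
linear ✗ (unused: u — weakening required)
affine ✓ (no duplicate uses among w, u, z, y)
relevant ✗ (unused: u — weakening required)
unrestricted ✓ (typability at A → A is all that's needed)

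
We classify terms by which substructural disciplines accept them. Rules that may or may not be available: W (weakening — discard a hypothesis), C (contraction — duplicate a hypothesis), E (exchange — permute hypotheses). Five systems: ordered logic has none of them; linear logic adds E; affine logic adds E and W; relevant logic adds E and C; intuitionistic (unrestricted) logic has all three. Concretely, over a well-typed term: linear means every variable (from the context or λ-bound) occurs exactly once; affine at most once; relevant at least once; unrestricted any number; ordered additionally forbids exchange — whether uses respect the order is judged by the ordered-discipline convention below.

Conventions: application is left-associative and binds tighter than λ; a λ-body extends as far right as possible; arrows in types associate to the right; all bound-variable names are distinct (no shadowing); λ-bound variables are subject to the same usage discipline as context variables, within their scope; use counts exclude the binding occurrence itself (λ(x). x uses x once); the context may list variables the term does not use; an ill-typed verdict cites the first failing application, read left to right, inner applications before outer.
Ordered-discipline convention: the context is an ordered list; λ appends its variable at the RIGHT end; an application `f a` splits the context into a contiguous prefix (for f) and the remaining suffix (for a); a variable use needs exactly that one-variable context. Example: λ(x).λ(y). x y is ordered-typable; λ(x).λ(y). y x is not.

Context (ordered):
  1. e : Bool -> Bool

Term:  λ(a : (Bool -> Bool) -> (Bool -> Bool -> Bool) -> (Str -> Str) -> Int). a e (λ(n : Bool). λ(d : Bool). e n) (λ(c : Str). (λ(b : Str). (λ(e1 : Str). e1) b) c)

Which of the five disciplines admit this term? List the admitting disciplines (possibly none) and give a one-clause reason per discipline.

admitted in: unrestricted
usage: e: 2, a (λ-bound): 1, n (λ-bound): 1, d (λ-bound): 0, c (λ-bound): 1, b (λ-bound): 1, e1 (λ-bound): 1
use order (left to right): a, e, e, n, e1, b, c
typing: well-typed at ((Bool -> Bool) -> (Bool -> Bool -> Bool) -> (Str -> Str) -> Int) -> Int
ordered: ✗ — uses contraction: e ×2; d never used (weakening)
linear: ✗ — uses contraction: e ×2; d never used (weakening)
affine: ✗ — uses contraction: e ×2
relevant: ✗ — d never used (weakening)
unrestricted: ✓ — typability at ((Bool -> Bool) -> (Bool -> Bool -> Bool) -> (Str -> Str) -> Int) -> Int is all that's needed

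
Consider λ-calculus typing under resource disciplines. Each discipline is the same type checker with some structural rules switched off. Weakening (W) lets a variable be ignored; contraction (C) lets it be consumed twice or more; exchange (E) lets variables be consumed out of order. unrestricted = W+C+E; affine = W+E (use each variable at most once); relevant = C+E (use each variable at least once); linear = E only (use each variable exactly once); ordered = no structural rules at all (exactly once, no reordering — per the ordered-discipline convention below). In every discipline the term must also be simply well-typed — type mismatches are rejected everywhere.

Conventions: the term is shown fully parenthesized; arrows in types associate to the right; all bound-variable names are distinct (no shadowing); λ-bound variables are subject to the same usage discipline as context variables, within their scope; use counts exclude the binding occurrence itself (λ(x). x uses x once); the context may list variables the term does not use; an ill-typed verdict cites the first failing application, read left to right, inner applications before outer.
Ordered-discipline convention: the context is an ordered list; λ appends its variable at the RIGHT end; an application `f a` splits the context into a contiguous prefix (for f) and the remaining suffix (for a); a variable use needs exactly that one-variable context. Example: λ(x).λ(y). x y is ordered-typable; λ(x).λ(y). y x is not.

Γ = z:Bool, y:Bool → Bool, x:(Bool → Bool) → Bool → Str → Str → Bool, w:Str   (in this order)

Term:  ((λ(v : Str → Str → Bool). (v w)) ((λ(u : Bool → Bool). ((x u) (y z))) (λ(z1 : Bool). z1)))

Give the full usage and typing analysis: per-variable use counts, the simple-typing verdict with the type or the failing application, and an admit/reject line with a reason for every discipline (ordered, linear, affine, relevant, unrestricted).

use counts: z=1; y=1; x=1; w=1; v (bound)=1; u (bound)=1; z1 (bound)=1
uses in reading order: v, w, x, u, y, z, z1
typing: well-typed at Str → Bool
ordered ✗ (no contiguous prefix/suffix split fits v, w, x, u, y, z, z1)
linear ✓ (single use per variable (z, y, x, w, v, u, z1))
affine ✓ (no duplicate uses among z, y, x, w, v, u, z1)
relevant ✓ (none of z, y, x, w, v, u, z1 goes unused)
unrestricted ✓ (type-checks (Str → Bool) and nothing is barred)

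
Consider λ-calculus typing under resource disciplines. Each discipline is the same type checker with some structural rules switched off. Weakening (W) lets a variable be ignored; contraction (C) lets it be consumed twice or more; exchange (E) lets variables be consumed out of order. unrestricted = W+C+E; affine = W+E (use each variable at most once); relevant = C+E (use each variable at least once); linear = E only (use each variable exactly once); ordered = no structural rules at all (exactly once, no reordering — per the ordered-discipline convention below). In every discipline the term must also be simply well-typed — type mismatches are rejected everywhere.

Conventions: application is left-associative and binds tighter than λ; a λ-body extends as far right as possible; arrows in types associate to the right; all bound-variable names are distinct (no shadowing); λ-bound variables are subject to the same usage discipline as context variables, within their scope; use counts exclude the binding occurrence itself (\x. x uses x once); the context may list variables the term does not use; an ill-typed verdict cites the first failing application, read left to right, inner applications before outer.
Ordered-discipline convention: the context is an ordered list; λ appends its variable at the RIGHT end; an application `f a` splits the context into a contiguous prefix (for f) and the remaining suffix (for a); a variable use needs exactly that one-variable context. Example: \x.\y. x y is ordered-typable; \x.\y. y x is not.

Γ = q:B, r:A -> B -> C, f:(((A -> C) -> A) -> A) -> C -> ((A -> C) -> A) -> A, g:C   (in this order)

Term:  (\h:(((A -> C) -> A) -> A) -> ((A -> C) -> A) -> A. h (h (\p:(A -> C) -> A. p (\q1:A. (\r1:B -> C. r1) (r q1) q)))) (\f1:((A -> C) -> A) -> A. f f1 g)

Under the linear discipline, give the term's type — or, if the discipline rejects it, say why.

not well-typed under linear — h ×2 used more than once (contraction)
usage: q: 1; r: 1; f: 1; g: 1; h [bound]: 2; p [bound]: 1; q1 [bound]: 1; r1 [bound]: 1; f1 [bound]: 1
left-to-right use order: h, h, p, r1, r, q1, q, f, f1, g
typing: the term checks, with type ((A -> C) -> A) -> A
all disciplines: ordered ✗ · linear ✗ · affine ✗ · relevant ✓ · unrestricted ✓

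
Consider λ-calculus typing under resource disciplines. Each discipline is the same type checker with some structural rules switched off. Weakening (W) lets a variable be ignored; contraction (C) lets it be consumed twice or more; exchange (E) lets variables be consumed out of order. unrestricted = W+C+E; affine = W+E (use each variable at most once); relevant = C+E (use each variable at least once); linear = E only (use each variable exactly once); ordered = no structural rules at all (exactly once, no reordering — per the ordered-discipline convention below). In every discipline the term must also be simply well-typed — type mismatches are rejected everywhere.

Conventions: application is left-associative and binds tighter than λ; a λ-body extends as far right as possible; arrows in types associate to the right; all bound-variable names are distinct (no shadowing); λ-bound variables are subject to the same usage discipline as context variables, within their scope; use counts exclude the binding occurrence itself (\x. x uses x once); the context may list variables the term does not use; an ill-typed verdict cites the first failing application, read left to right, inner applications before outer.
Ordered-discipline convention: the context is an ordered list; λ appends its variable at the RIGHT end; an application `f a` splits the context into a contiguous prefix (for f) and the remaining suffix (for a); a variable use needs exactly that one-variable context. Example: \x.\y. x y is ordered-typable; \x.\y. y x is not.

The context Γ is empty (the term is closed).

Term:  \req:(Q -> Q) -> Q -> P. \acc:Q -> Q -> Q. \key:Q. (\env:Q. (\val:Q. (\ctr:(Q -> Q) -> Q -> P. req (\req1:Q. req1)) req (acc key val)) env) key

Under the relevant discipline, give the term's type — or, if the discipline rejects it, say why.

not well-typed under relevant — needs weakening: ctr unused
variable uses: req [bound]: 2×; acc [bound]: 1×; key [bound]: 2×; env [bound]: 1×; val [bound]: 1×; ctr [bound]: 0×; req1 [bound]: 1×
use order (left to right): req, req1, req, acc, key, val, env, key
typing: well-typed at ((Q -> Q) -> Q -> P) -> (Q -> Q -> Q) -> Q -> P
summary: ordered ✗; linear ✗; affine ✗; relevant ✗; unrestricted ✓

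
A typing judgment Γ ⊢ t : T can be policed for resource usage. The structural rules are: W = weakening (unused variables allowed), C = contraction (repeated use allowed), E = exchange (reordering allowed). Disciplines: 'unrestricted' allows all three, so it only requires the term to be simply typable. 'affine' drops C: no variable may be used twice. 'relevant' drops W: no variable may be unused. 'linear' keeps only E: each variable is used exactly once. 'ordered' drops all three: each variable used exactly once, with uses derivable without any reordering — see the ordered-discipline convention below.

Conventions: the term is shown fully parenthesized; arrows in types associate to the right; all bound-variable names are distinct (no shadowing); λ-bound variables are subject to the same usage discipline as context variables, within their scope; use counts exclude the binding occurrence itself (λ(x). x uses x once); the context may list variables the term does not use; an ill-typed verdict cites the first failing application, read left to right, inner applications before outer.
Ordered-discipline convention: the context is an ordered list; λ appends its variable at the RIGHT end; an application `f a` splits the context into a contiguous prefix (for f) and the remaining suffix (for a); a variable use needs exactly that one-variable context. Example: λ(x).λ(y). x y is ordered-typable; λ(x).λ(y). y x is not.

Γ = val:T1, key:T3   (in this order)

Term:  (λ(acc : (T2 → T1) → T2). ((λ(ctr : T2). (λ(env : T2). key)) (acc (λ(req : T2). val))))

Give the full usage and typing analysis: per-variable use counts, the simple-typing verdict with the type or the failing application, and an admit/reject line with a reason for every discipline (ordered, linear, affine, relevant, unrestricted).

counts: val=1, key=1, acc (bound)=1, ctr (bound)=0, env (bound)=0, req (bound)=0
uses in reading order: key, acc, val
typing: the term checks, with type ((T2 → T1) → T2) → T2 → T3
ordered: ✗, needs weakening: ctr, env, req unused
linear: ✗, needs weakening: ctr, env, req unused
affine: ✓, val, key, acc, ctr, env, req: no repeats, contraction unneeded
relevant: ✗, needs weakening: ctr, env, req unused
unrestricted: ✓, well-typed at ((T2 → T1) → T2) → T2 → T3; no restrictions here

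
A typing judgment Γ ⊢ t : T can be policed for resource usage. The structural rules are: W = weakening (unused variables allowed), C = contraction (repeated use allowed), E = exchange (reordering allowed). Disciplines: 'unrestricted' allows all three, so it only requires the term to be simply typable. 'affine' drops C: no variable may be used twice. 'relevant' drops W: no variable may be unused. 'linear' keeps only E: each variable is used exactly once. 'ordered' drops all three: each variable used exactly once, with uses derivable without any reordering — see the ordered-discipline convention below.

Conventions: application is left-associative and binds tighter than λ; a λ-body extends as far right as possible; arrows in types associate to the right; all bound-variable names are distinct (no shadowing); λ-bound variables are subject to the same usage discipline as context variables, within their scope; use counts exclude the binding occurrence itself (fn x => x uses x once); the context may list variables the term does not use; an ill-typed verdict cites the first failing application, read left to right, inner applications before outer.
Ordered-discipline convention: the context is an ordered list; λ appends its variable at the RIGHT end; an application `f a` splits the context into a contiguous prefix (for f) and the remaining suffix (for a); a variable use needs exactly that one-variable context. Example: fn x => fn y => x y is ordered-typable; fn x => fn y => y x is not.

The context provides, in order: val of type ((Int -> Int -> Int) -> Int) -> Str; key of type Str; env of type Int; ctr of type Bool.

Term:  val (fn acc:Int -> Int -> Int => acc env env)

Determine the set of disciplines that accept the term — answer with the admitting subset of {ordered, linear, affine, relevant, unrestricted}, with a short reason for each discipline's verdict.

accepted by: unrestricted
use counts: val: 1, key: 0, env: 2, ctr: 0, acc (λ-bound): 1
order of uses: val, acc, env, env
typing: the term checks, with type Str
ordered ✗ (repeated use of env ×2; key, ctr left unused)
linear ✗ (repeated use of env ×2; key, ctr left unused)
affine ✗ (repeated use of env ×2)
relevant ✗ (key, ctr left unused)
unrestricted ✓ (typability at Str is all that's needed)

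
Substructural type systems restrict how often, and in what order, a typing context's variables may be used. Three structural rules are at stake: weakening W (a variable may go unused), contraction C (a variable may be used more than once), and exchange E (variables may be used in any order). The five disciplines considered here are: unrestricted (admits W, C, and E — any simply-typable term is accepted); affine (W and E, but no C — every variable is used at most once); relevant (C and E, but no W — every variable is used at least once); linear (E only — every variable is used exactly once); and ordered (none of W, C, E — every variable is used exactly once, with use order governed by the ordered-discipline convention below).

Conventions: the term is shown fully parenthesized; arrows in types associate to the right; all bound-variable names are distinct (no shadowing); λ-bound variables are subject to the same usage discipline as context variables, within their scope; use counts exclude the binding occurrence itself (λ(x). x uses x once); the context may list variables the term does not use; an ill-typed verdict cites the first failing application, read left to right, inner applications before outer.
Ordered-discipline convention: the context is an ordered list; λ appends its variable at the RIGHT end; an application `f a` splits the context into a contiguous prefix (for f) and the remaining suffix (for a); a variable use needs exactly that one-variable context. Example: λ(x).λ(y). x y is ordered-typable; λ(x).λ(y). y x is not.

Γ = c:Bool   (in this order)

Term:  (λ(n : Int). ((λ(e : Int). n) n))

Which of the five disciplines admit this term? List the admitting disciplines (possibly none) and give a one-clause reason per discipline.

accepted by: unrestricted
counts: c ×0, n [bound] ×2, e [bound] ×0
left-to-right use order: n, n
typing: well-typed at Int → Int
ordered: ✗ — n ×2 used more than once (contraction); c, e left unused
linear: ✗ — n ×2 used more than once (contraction); c, e left unused
affine: ✗ — n ×2 used more than once (contraction)
relevant: ✗ — c, e left unused
unrestricted: ✓ — well-typed at Int → Int; no restrictions here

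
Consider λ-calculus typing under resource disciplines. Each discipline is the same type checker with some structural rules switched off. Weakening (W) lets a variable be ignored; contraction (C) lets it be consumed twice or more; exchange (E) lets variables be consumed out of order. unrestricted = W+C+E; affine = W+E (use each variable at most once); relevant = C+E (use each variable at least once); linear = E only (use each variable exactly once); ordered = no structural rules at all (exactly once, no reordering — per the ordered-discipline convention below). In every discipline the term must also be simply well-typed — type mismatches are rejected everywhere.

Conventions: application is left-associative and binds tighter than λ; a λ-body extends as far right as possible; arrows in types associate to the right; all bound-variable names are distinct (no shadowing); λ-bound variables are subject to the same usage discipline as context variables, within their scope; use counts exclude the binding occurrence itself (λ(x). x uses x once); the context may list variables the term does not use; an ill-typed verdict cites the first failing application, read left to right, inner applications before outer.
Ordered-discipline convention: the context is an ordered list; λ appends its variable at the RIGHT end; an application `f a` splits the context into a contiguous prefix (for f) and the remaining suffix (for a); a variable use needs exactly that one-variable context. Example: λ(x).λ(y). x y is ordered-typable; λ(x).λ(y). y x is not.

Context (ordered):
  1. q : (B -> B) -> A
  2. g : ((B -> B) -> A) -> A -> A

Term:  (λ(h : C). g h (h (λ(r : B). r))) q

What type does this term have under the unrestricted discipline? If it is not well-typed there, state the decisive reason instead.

not well-typed under unrestricted — the type mismatch rejects it
variable uses: q ×1, g ×1, h (λ-bound) ×2, r (λ-bound) ×1
uses in reading order: g, h, h, r, q
typing: ill-typed: argument of type C where (B -> B) -> A is required
across the five disciplines: ordered ✗; linear ✗; affine ✗; relevant ✗; unrestricted ✗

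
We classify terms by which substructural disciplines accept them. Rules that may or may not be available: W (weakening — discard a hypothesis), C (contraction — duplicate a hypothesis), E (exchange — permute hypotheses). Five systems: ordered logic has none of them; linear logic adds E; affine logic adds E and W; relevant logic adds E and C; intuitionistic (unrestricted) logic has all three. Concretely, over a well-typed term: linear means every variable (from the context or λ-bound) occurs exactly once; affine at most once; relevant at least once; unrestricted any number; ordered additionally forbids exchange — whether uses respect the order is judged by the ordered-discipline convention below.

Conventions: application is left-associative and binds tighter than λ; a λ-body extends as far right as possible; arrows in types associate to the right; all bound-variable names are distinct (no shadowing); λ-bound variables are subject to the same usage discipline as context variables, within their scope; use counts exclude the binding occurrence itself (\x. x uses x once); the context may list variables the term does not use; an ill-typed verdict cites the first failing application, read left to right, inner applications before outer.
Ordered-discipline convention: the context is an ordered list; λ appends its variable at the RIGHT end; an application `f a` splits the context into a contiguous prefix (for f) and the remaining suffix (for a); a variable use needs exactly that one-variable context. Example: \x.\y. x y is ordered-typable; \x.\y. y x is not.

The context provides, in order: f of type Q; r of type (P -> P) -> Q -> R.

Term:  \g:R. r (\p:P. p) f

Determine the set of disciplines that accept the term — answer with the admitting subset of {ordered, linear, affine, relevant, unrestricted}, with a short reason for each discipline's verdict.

admitted in: affine, unrestricted
use counts: f: 1, r: 1, g [bound]: 0, p [bound]: 1
uses in reading order: r, p, f
typing: ✓ — R -> R
ordered: ✗ — g never used (weakening)
linear: ✗ — g never used (weakening)
affine: ✓ — no duplicate uses among f, r, g, p
relevant: ✗ — g never used (weakening)
unrestricted: ✓ — simply typable at R -> R; W, C, E all held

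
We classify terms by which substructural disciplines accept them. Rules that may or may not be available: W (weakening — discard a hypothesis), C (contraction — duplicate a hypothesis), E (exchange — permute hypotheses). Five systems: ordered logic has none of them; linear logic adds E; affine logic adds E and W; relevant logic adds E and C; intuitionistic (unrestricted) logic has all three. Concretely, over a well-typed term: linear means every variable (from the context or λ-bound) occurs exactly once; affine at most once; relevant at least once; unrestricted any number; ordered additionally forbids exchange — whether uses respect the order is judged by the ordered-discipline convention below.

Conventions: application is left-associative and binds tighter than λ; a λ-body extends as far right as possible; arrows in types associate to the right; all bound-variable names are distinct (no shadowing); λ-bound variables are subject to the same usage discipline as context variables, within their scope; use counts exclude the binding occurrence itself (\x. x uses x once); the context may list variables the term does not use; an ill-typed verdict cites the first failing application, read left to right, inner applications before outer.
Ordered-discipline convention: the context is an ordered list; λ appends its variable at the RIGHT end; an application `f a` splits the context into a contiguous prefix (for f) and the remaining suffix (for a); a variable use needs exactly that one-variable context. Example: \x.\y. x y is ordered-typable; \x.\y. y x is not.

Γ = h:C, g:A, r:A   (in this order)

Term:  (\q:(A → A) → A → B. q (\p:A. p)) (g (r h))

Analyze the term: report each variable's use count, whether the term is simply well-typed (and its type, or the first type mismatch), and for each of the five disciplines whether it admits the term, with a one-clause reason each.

use counts: h=1; g=1; r=1; q [bound]=1; p [bound]=1
order of uses: q, p, g, r, h
typing: ill-typed: applying a non-function (A)
ordered: ✗ — not simply typable
linear: ✗ — fails simple typing
affine: ✗ — a type mismatch blocks all five
relevant: ✗ — the type mismatch rejects it
unrestricted: ✗ — not simply typable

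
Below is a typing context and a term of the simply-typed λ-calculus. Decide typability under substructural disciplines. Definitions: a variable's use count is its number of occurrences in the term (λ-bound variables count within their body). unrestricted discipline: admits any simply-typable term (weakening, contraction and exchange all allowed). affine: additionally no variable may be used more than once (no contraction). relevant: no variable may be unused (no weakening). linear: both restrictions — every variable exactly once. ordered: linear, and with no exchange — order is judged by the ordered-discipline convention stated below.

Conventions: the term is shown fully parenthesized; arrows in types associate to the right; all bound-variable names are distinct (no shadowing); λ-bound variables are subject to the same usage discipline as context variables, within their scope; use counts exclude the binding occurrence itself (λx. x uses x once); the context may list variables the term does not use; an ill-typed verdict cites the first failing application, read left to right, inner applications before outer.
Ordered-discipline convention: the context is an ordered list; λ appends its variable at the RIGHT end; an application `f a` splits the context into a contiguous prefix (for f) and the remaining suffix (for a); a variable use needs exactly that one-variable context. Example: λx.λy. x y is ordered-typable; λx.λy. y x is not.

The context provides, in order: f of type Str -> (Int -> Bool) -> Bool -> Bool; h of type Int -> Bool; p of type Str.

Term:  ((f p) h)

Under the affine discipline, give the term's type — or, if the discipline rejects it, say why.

term : Bool -> Bool
use counts: f: 1×, h: 1×, p: 1×
use order (left to right): f, p, h
typing: well-typed at Bool -> Bool
all disciplines: ordered ✗, linear ✓, affine ✓, relevant ✓, unrestricted ✓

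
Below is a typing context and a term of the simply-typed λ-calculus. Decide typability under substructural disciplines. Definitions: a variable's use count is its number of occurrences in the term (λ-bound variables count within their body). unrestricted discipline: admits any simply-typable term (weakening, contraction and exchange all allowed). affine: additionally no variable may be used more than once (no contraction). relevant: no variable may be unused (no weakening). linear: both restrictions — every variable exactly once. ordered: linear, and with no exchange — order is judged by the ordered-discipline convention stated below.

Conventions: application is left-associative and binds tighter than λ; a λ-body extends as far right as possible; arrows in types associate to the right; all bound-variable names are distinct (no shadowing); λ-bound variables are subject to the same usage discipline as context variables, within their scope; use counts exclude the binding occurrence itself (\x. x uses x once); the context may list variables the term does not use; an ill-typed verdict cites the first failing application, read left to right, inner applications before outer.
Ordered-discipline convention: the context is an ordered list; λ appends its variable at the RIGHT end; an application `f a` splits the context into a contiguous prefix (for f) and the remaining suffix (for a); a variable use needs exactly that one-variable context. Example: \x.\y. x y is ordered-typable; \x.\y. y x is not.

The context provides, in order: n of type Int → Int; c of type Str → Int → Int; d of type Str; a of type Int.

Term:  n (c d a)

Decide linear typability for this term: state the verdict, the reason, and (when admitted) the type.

yes — each of n, c, d, a used exactly once; term : Int
variable uses: n=1, c=1, d=1, a=1
uses in reading order: n, c, d, a
typing: well-typed — term : Int
all disciplines: ordered ✓ · linear ✓ · affine ✓ · relevant ✓ · unrestricted ✓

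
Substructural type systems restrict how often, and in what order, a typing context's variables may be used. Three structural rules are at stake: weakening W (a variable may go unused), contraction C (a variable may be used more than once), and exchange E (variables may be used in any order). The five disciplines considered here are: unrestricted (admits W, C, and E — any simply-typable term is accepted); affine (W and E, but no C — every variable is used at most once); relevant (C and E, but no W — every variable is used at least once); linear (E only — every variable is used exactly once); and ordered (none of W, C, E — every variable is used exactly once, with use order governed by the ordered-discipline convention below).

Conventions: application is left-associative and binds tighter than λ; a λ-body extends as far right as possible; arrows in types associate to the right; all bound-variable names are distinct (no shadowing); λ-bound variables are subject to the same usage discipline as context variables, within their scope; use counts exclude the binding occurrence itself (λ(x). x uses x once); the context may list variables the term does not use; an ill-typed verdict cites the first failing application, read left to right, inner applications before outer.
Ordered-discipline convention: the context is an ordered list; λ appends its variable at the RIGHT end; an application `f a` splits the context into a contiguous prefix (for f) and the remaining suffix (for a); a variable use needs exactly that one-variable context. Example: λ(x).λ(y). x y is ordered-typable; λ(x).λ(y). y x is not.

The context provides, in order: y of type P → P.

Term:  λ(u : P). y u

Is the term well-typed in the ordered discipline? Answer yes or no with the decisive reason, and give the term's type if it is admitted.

yes — single-use (y, u), ordered derivation ok; term : P → P
variable uses: y: 1; u (λ-bound): 1
use order (left to right): y, u
typing: ✓ — P → P
per-discipline verdicts: ordered ✓ | linear ✓ | affine ✓ | relevant ✓ | unrestricted ✓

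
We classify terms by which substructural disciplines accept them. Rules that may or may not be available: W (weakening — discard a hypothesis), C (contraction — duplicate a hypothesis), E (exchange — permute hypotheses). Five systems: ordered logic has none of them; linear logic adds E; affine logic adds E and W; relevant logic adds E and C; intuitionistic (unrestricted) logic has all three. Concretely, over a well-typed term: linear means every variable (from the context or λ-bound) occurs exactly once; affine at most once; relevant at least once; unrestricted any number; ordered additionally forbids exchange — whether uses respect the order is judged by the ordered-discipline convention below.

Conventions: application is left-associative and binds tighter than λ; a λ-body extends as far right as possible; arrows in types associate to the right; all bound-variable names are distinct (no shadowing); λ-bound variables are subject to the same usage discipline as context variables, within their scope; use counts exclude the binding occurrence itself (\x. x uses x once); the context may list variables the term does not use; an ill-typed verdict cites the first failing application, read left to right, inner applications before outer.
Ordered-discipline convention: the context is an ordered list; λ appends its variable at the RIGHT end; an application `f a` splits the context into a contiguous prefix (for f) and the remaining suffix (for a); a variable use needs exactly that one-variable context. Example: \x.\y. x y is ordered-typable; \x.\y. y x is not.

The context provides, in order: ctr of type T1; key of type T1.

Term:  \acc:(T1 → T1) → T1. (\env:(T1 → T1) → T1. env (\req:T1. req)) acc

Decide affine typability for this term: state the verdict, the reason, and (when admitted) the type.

yes — at most one use each (ctr, key, acc, env, req); term : ((T1 → T1) → T1) → T1
use counts: ctr: 0, key: 0, acc [bound]: 1, env [bound]: 1, req [bound]: 1
order of uses: env, req, acc
typing: well-typed — term : ((T1 → T1) → T1) → T1
all disciplines: ordered ✗ · linear ✗ · affine ✓ · relevant ✗ · unrestricted ✓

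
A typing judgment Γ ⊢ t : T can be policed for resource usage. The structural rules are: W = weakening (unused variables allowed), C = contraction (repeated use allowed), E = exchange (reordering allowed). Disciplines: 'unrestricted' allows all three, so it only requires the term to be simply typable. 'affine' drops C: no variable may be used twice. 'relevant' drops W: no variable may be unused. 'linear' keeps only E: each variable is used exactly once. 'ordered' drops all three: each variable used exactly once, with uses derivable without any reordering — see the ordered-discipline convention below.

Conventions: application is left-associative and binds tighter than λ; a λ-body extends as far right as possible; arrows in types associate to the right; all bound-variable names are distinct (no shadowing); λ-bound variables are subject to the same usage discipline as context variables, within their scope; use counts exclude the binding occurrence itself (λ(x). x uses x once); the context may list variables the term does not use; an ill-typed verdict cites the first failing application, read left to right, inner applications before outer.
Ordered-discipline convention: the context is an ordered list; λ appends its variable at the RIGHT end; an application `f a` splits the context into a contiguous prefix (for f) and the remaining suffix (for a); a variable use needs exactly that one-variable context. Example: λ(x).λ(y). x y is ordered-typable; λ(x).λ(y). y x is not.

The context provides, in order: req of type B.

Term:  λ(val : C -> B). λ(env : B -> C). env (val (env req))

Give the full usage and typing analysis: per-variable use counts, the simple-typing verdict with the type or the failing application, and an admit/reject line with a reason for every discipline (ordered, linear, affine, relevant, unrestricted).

usage: req: 1×, val (λ-bound): 1×, env (λ-bound): 2×
use order (left to right): env, val, env, req
typing: the term checks, with type (C -> B) -> (B -> C) -> C
ordered: ✗, repeated use of env ×2
linear: ✗, repeated use of env ×2
affine: ✗, repeated use of env ×2
relevant: ✓, at least one use each (req, val, env)
unrestricted: ✓, typability at (C -> B) -> (B -> C) -> C is all that's needed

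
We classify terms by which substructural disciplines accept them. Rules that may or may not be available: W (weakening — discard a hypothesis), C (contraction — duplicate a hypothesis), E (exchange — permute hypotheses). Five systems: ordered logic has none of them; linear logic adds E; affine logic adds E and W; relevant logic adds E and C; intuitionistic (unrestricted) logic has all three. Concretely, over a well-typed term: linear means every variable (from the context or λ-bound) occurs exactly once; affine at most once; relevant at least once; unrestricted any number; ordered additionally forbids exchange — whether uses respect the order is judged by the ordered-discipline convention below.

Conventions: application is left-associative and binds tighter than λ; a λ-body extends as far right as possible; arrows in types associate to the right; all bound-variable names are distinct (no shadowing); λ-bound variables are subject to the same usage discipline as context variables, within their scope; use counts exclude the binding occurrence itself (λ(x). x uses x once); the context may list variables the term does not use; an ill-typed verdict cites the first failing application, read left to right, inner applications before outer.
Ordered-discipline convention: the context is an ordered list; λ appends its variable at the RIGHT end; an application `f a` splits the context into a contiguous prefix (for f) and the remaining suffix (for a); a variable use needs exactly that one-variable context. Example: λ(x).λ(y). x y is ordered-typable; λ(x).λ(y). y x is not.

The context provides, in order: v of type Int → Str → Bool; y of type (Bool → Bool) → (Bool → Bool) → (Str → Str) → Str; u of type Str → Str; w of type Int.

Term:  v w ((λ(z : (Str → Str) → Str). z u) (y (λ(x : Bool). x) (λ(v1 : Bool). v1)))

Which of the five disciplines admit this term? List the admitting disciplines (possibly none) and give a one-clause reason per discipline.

admitted by: linear, affine, relevant, unrestricted
usage: v: 1, y: 1, u: 1, w: 1, z [bound]: 1, x [bound]: 1, v1 [bound]: 1
uses in reading order: v, w, z, u, y, x, v1
typing: ✓ — Bool
ordered: ✗, no contiguous prefix/suffix split fits v, w, z, u, y, x, v1
linear: ✓, exactly-once usage across v, y, u, w, z, x, v1
affine: ✓, no duplicate uses among v, y, u, w, z, x, v1
relevant: ✓, every one of v, y, u, w, z, x, v1 appears
unrestricted: ✓, well-typed at Bool; no restrictions here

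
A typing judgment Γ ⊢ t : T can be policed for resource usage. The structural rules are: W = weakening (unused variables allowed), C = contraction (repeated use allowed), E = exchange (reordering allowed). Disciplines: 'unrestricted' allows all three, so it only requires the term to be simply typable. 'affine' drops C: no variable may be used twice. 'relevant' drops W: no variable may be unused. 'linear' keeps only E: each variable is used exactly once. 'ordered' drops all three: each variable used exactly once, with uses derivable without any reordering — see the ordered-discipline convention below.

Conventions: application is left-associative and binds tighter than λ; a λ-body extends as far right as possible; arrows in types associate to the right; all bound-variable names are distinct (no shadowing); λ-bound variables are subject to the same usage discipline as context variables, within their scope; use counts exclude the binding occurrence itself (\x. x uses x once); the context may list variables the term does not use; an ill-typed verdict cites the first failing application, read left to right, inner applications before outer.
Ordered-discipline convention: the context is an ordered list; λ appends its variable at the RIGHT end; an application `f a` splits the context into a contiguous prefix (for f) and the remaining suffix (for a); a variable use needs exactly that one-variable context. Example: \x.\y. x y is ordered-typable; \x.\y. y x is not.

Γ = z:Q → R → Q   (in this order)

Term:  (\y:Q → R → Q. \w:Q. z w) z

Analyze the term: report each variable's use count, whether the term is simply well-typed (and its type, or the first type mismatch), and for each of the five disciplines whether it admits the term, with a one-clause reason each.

variable uses: z=2, y (bound)=0, w (bound)=1
use order (left to right): z, w, z
typing: ✓ — Q → R → Q
ordered ✗ (needs contraction — z ×2; y never used (weakening))
linear ✗ (needs contraction — z ×2; y never used (weakening))
affine ✗ (needs contraction — z ×2)
relevant ✗ (y never used (weakening))
unrestricted ✓ (type-checks (Q → R → Q) and nothing is barred)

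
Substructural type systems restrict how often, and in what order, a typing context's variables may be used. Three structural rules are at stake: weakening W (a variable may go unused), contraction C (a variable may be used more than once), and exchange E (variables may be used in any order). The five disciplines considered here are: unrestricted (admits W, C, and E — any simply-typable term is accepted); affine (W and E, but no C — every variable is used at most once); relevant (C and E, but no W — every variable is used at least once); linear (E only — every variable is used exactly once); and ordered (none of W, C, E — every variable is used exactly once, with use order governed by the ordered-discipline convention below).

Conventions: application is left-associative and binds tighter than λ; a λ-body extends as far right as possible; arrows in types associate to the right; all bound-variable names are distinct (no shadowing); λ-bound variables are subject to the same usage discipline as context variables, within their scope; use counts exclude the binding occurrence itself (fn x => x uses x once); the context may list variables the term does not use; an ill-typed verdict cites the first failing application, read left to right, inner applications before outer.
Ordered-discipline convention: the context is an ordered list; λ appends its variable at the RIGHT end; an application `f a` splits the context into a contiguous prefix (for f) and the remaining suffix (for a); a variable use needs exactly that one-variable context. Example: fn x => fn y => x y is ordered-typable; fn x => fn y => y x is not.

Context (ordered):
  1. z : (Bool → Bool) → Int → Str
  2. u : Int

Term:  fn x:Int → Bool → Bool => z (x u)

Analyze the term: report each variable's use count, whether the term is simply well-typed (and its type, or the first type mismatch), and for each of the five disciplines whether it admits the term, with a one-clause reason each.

use counts: z ×1, u ×1, x (λ-bound) ×1
uses in reading order: z, x, u
typing: well-typed at (Int → Bool → Bool) → Int → Str
ordered: ✗, needs exchange: uses follow z, x, u
linear: ✓, exactly-once usage across z, u, x
affine: ✓, none of z, u, x used more than once
relevant: ✓, every one of z, u, x appears
unrestricted: ✓, type-checks ((Int → Bool → Bool) → Int → Str) and nothing is barred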